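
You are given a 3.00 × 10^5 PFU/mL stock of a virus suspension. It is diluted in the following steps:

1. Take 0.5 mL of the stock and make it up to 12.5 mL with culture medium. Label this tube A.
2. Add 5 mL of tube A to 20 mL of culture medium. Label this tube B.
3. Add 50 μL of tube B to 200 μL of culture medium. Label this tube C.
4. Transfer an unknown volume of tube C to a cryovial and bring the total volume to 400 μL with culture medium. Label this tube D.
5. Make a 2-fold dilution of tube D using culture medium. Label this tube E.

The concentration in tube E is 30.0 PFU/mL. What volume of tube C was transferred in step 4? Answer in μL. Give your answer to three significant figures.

Step 1: 0.5 mL brought to 12.5 mL → factor 12.5/0.5 = 25
Step 2: 5 mL + 20 mL = 25 mL total → factor 25/5 = 5
Step 3: 50 μL + 200 μL = 250 μL total → factor 250/50 = 5
Step 4: v brought to 400 μL → factor = 400 μL/v
Step 5: 2-fold → factor 2
Product of known-step factors = 1250
Overall factor = 3.00 × 10^5 PFU/mL / (30.0 PFU/mL) = 10000
Step-4 factor = 10000 / 1250 = 8
v = 400 μL / 8 = 50.0 μL

50.0 μL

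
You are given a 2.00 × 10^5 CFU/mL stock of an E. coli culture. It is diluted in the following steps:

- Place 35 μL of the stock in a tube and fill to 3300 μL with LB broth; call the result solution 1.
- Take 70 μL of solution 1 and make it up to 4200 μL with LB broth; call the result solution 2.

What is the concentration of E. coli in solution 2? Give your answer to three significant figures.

35.4 CFU/mL

Step 1: 35 μL brought to 3300 μL → factor 3300/35 = 94.286
Step 2: 70 μL brought to 4200 μL → factor 4200/70 = 60
Overall dilution factor = 94.286 × 60 = 5657.1
Final = 2.00 × 10^5 CFU/mL / 5657.1 = 35.4 CFU/mL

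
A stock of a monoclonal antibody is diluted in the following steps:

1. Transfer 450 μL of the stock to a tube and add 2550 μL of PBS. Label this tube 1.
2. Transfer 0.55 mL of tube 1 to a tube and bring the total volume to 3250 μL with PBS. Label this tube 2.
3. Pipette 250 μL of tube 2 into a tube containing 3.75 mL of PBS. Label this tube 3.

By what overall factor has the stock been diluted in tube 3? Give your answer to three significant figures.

Step 1: 450 μL + 2550 μL = 3000 μL total → factor 3000/450 = 6.6667
Step 2: 0.55 mL brought to 3250 μL → factor 3.25/0.55 = 5.9091
Step 3: 250 μL + 3.75 mL = 4000 μL total → factor 4000/250 = 16
Overall dilution factor = 6.6667 × 5.9091 × 16 = 630.3

630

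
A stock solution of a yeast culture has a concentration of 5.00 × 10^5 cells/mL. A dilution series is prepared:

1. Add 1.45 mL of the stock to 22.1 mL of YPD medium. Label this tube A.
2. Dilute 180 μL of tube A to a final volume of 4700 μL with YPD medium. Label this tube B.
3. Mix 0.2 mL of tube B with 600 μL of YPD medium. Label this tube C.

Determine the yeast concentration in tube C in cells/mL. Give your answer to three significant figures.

295 cells/mL

Step 1: 1.45 mL + 22.1 mL = 23.55 mL total → factor 23.55/1.45 = 16.241
Step 2: 180 μL brought to 4700 μL → factor 4700/180 = 26.111
Step 3: 0.2 mL + 600 μL = 0.8 mL total → factor 0.8/0.2 = 4
Overall dilution factor = 16.241 × 26.111 × 4 = 1696.3
Final = 5.00 × 10^5 cells/mL / 1696.3 = 295 cells/mL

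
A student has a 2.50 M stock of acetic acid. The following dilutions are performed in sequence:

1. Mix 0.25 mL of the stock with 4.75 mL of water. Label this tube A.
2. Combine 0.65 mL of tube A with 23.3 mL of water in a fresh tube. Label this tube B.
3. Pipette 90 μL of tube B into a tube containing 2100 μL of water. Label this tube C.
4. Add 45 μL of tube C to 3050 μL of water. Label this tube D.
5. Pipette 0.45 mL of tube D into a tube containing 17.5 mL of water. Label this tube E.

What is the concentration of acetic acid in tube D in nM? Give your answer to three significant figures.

2.03 × 10^3 nM

Step 1: 0.25 mL + 4.75 mL = 5 mL total → factor 5/0.25 = 20
Step 2: 0.65 mL + 23.3 mL = 23.95 mL total → factor 23.95/0.65 = 36.846
Step 3: 90 μL + 2100 μL = 2190 μL total → factor 2190/90 = 24.333
Step 4: 45 μL + 3050 μL = 3095 μL total → factor 3095/45 = 68.778
Dilution factor through tube D = 20 × 36.846 × 24.333 × 68.778 = 1.2333 × 10^6
[tube D] = 2.50 M / 1.2333 × 10^6 = 2.027 × 10^-6 M = 2.03 × 10^3 nM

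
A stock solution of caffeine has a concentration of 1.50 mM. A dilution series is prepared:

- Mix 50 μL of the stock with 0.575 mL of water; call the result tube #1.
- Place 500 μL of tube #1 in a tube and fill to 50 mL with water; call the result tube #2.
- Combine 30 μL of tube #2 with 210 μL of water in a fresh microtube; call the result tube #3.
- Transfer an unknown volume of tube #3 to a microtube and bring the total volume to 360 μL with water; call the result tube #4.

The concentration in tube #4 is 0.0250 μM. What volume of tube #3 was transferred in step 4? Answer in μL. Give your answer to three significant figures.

Step 1: 50 μL + 0.575 mL = 625 μL total → factor 625/50 = 12.5
Step 2: 500 μL brought to 50 mL → factor 50000/500 = 100
Step 3: 30 μL + 210 μL = 240 μL total → factor 240/30 = 8
Step 4: v brought to 360 μL → factor = 360 μL/v
Product of known-step factors = 10000
Overall factor = 1.50 mM / (0.0250 μM) = 60000
Step-4 factor = 60000 / 10000 = 6
v = 360 μL / 6 = 60.0 μL

60.0 μL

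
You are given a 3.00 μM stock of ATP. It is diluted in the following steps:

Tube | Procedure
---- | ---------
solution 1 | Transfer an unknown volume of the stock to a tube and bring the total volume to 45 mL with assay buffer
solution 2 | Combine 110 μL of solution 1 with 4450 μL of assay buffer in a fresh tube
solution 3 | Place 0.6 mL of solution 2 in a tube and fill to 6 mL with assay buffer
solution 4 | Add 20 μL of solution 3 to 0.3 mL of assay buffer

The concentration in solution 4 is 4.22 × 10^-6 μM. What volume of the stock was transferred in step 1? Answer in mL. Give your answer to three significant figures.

0.420 mL

Step 1: v brought to 45 mL → factor = 45 mL/v
Step 2: 110 μL + 4450 μL = 4560 μL total → factor 4560/110 = 41.455
Step 3: 0.6 mL brought to 6 mL → factor 6/0.6 = 10
Step 4: 20 μL + 0.3 mL = 320 μL total → factor 320/20 = 16
Product of known-step factors = 6632.7
Overall factor = 3.00 μM / (4.22 × 10^-6 μM) = 7.109 × 10^5
Step-1 factor = 7.109 × 10^5 / 6632.7 = 107.18
v = 45 mL / 107.18 = 0.420 mL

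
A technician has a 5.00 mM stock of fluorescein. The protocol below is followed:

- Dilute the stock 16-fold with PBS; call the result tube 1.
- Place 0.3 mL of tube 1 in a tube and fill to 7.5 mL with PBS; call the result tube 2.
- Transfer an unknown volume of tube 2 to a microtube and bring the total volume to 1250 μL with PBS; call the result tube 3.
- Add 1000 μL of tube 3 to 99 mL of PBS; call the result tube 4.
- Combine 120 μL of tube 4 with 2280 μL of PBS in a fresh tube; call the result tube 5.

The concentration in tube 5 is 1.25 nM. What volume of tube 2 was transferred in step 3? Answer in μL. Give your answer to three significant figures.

250 μL

Step 1: 16-fold → factor 16
Step 2: 0.3 mL brought to 7.5 mL → factor 7.5/0.3 = 25
Step 3: v brought to 1250 μL → factor = 1250 μL/v
Step 4: 1000 μL + 99 mL = 1 × 10^5 μL total → factor 1 × 10^5/1000 = 100
Step 5: 120 μL + 2280 μL = 2400 μL total → factor 2400/120 = 20
Product of known-step factors = 8 × 10^5
Overall factor = 5.00 mM / (1.25 nM) = 4 × 10^6
Step-3 factor = 4 × 10^6 / 8 × 10^5 = 5
v = 1250 μL / 5 = 250 μL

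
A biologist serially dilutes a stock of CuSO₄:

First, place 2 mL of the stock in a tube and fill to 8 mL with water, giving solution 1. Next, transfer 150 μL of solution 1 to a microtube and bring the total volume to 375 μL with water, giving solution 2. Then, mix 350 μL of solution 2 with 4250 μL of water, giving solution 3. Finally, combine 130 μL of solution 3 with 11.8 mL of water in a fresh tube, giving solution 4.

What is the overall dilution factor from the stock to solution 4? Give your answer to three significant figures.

1.21 × 10^4

Step 1: 2 mL brought to 8 mL → factor 8/2 = 4
Step 2: 150 μL brought to 375 μL → factor 375/150 = 2.5
Step 3: 350 μL + 4250 μL = 4600 μL total → factor 4600/350 = 13.143
Step 4: 130 μL + 11.8 mL = 11930 μL total → factor 11930/130 = 91.769
Overall dilution factor = 4 × 2.5 × 13.143 × 91.769 = 12061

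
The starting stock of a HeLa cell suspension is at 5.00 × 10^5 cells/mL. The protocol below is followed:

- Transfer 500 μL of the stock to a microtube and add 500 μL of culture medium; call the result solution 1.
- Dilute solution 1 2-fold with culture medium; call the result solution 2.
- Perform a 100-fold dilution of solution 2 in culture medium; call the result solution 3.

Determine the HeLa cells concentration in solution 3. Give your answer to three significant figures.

1.25 × 10^3 cells/mL

Step 1: 500 μL + 500 μL = 1000 μL total → factor 1000/500 = 2
Step 2: 2-fold → factor 2
Step 3: 100-fold → factor 100
Overall dilution factor = 2 × 2 × 100 = 400
Final = 5.00 × 10^5 cells/mL / 400 = 1.25 × 10^3 cells/mL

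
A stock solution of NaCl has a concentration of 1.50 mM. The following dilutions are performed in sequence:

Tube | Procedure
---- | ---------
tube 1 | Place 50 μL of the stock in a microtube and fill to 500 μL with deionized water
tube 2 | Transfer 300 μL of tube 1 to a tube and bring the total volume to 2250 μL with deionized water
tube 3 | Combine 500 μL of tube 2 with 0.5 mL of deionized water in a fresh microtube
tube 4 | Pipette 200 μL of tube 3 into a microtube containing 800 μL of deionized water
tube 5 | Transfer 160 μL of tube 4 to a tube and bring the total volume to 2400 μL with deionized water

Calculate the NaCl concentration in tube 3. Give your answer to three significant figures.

Step 1: 50 μL brought to 500 μL → factor 500/50 = 10
Step 2: 300 μL brought to 2250 μL → factor 2250/300 = 7.5
Step 3: 500 μL + 0.5 mL = 1000 μL total → factor 1000/500 = 2
Dilution factor through tube 3 = 10 × 7.5 × 2 = 150
[tube 3] = 1.50 mM / 150 = 0.0100 mM

0.0100 mM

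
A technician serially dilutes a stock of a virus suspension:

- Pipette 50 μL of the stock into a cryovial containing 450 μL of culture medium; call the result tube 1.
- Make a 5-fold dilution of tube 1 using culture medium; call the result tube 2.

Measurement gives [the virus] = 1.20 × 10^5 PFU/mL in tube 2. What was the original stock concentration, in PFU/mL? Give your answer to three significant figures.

6.00 × 10^6 PFU/mL

Step 1: 50 μL + 450 μL = 500 μL total → factor 500/50 = 10
Step 2: 5-fold → factor 5
Overall dilution factor = 10 × 5 = 50
Stock = 1.20 × 10^5 PFU/mL × 50 = 6.00 × 10^6 PFU/mL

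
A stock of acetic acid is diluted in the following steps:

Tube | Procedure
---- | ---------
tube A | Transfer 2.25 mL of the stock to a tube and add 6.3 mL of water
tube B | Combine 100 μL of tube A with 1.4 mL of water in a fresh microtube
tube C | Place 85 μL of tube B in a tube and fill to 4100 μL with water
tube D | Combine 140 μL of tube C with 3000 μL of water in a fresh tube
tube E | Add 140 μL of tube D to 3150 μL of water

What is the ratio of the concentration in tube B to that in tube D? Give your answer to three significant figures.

1.08 × 10^3

Step 1: 2.25 mL + 6.3 mL = 8.55 mL total → factor 8.55/2.25 = 3.8
Step 2: 100 μL + 1.4 mL = 1500 μL total → factor 1500/100 = 15
Step 3: 85 μL brought to 4100 μL → factor 4100/85 = 48.235
Step 4: 140 μL + 3000 μL = 3140 μL total → factor 3140/140 = 22.429
Dilution factor to tube B = 57; to tube D = 61665
[tube B]/[tube D] = (factor to tube D)/(factor to tube B) = 61665/57 = 1.08 × 10^3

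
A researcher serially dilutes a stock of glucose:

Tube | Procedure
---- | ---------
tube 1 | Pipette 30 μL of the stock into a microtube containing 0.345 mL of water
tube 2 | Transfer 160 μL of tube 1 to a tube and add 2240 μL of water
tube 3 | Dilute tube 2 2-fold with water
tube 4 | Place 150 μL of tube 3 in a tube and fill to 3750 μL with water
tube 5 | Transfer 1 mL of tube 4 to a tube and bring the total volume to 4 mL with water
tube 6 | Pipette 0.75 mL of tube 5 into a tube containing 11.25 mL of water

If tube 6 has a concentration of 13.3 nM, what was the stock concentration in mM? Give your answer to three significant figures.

7.98 mM

Step 1: 30 μL + 0.345 mL = 375 μL total → factor 375/30 = 12.5
Step 2: 160 μL + 2240 μL = 2400 μL total → factor 2400/160 = 15
Step 3: 2-fold → factor 2
Step 4: 150 μL brought to 3750 μL → factor 3750/150 = 25
Step 5: 1 mL brought to 4 mL → factor 4/1 = 4
Step 6: 0.75 mL + 11.25 mL = 12 mL total → factor 12/0.75 = 16
Overall dilution factor = 12.5 × 15 × 2 × 25 × 4 × 16 = 6 × 10^5
Stock = 13.3 nM × 6 × 10^5 = 7.980 × 10^6 nM = 7.98 mM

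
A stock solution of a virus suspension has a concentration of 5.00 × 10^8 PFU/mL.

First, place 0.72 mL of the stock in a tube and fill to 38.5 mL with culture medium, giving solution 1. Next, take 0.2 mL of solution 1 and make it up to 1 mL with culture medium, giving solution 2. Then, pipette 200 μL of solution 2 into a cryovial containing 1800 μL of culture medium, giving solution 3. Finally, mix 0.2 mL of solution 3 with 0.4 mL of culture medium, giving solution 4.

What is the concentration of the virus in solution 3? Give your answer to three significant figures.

1.87 × 10^5 PFU/mL

Step 1: 0.72 mL brought to 38.5 mL → factor 38.5/0.72 = 53.472
Step 2: 0.2 mL brought to 1 mL → factor 1/0.2 = 5
Step 3: 200 μL + 1800 μL = 2000 μL total → factor 2000/200 = 10
Dilution factor through solution 3 = 53.472 × 5 × 10 = 2673.6
[solution 3] = 5.00 × 10^8 PFU/mL / 2673.6 = 1.87 × 10^5 PFU/mL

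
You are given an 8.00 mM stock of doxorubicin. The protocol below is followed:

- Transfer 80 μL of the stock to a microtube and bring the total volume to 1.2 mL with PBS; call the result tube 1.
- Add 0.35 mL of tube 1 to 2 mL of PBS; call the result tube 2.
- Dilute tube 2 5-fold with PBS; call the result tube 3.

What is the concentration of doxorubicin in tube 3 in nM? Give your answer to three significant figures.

Step 1: 80 μL brought to 1.2 mL → factor 1200/80 = 15
Step 2: 0.35 mL + 2 mL = 2.35 mL total → factor 2.35/0.35 = 6.7143
Step 3: 5-fold → factor 5
Overall dilution factor = 15 × 6.7143 × 5 = 503.57
Final = 8.00 mM / 503.57 = 0.01589 mM = 1.59 × 10^4 nM

1.59 × 10^4 nM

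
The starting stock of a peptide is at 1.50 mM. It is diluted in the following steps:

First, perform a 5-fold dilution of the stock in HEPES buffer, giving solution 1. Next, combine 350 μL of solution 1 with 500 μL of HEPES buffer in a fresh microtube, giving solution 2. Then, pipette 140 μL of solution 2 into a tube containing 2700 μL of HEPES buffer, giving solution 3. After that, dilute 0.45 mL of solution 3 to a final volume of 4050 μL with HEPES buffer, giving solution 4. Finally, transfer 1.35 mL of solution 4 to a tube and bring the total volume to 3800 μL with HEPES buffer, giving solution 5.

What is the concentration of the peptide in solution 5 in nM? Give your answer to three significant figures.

Step 1: 5-fold → factor 5
Step 2: 350 μL + 500 μL = 850 μL total → factor 850/350 = 2.4286
Step 3: 140 μL + 2700 μL = 2840 μL total → factor 2840/140 = 20.286
Step 4: 0.45 mL brought to 4050 μL → factor 4.05/0.45 = 9
Step 5: 1.35 mL brought to 3800 μL → factor 3.8/1.35 = 2.8148
Overall dilution factor = 5 × 2.4286 × 20.286 × 9 × 2.8148 = 6240.3
Final = 1.50 mM / 6240.3 = 0.0002404 mM = 240 nM

240 nM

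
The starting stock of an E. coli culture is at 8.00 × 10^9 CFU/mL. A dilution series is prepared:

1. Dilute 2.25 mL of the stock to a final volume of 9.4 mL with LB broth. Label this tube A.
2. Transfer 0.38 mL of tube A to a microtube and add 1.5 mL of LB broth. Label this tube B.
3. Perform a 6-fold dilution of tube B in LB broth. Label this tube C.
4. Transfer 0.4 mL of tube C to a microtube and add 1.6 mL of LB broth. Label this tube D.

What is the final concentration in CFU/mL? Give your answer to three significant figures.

1.29 × 10^7 CFU/mL

Step 1: 2.25 mL brought to 9.4 mL → factor 9.4/2.25 = 4.1778
Step 2: 0.38 mL + 1.5 mL = 1.88 mL total → factor 1.88/0.38 = 4.9474
Step 3: 6-fold → factor 6
Step 4: 0.4 mL + 1.6 mL = 2 mL total → factor 2/0.4 = 5
Overall dilution factor = 4.1778 × 4.9474 × 6 × 5 = 620.07
Final = 8.00 × 10^9 CFU/mL / 620.07 = 1.29 × 10^7 CFU/mL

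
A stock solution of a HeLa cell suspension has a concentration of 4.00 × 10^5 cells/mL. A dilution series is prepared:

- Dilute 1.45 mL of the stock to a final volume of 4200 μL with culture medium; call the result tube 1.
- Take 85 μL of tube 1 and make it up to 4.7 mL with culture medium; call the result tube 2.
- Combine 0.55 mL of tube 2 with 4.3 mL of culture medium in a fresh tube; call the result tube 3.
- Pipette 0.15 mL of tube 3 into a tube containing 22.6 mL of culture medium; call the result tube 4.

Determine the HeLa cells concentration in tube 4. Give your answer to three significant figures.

Step 1: 1.45 mL brought to 4200 μL → factor 4.2/1.45 = 2.8966
Step 2: 85 μL brought to 4.7 mL → factor 4700/85 = 55.294
Step 3: 0.55 mL + 4.3 mL = 4.85 mL total → factor 4.85/0.55 = 8.8182
Step 4: 0.15 mL + 22.6 mL = 22.75 mL total → factor 22.75/0.15 = 151.67
Overall dilution factor = 2.8966 × 55.294 × 8.8182 × 151.67 = 2.142 × 10^5
Final = 4.00 × 10^5 cells/mL / 2.142 × 10^5 = 1.87 cells/mL

1.87 cells/mL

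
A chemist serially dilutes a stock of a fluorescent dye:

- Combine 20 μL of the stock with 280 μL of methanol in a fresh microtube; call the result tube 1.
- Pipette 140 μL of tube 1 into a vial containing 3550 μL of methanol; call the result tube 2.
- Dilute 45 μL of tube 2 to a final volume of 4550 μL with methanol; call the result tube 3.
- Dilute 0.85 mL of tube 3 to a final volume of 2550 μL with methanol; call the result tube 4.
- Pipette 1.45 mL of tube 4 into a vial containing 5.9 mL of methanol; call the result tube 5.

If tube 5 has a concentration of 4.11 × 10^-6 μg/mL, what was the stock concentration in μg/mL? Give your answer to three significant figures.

Step 1: 20 μL + 280 μL = 300 μL total → factor 300/20 = 15
Step 2: 140 μL + 3550 μL = 3690 μL total → factor 3690/140 = 26.357
Step 3: 45 μL brought to 4550 μL → factor 4550/45 = 101.11
Step 4: 0.85 mL brought to 2550 μL → factor 2.55/0.85 = 3
Step 5: 1.45 mL + 5.9 mL = 7.35 mL total → factor 7.35/1.45 = 5.069
Overall dilution factor = 15 × 26.357 × 101.11 × 3 × 5.069 = 6.079 × 10^5
Stock = 4.11 × 10^-6 μg/mL × 6.079 × 10^5 = 2.50 μg/mL

2.50 μg/mL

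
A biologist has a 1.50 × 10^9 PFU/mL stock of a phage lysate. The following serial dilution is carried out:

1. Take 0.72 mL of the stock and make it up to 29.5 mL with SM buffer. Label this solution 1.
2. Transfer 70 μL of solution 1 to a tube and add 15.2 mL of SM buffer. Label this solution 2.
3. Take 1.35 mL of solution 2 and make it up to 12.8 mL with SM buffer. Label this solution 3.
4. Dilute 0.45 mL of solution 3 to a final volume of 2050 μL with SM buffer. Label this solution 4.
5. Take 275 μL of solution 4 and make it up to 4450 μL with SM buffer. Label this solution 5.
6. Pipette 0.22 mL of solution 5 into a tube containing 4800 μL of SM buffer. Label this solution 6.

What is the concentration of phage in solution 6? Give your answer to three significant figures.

10.5 PFU/mL

Step 1: 0.72 mL brought to 29.5 mL → factor 29.5/0.72 = 40.972
Step 2: 70 μL + 15.2 mL = 15270 μL total → factor 15270/70 = 218.14
Step 3: 1.35 mL brought to 12.8 mL → factor 12.8/1.35 = 9.4815
Step 4: 0.45 mL brought to 2050 μL → factor 2.05/0.45 = 4.5556
Step 5: 275 μL brought to 4450 μL → factor 4450/275 = 16.182
Step 6: 0.22 mL + 4800 μL = 5.02 mL total → factor 5.02/0.22 = 22.818
Overall dilution factor = 40.972 × 218.14 × 9.4815 × 4.5556 × 16.182 × 22.818 = 1.4255 × 10^8
Final = 1.50 × 10^9 PFU/mL / 1.4255 × 10^8 = 10.5 PFU/mL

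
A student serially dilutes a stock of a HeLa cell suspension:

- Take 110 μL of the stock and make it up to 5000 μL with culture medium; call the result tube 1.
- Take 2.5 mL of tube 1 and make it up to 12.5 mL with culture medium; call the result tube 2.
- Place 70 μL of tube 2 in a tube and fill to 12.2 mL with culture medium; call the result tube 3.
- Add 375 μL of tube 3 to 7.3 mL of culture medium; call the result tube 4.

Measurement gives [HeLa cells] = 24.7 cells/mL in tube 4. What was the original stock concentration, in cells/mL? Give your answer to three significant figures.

Step 1: 110 μL brought to 5000 μL → factor 5000/110 = 45.455
Step 2: 2.5 mL brought to 12.5 mL → factor 12.5/2.5 = 5
Step 3: 70 μL brought to 12.2 mL → factor 12200/70 = 174.29
Step 4: 375 μL + 7.3 mL = 7675 μL total → factor 7675/375 = 20.467
Overall dilution factor = 45.455 × 5 × 174.29 × 20.467 = 8.1069 × 10^5
Stock = 24.7 cells/mL × 8.1069 × 10^5 = 2.00 × 10^7 cells/mL

2.00 × 10^7 cells/mL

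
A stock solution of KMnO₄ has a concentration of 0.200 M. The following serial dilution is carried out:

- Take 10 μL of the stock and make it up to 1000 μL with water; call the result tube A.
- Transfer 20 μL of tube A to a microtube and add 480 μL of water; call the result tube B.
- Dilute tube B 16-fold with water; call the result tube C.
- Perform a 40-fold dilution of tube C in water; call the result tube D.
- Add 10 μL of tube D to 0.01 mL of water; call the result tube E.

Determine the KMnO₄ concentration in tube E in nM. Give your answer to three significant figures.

Step 1: 10 μL brought to 1000 μL → factor 1000/10 = 100
Step 2: 20 μL + 480 μL = 500 μL total → factor 500/20 = 25
Step 3: 16-fold → factor 16
Step 4: 40-fold → factor 40
Step 5: 10 μL + 0.01 mL = 20 μL total → factor 20/10 = 2
Overall dilution factor = 100 × 25 × 16 × 40 × 2 = 3.2 × 10^6
Final = 0.200 M / 3.2 × 10^6 = 6.250 × 10^-8 M = 62.5 nM

62.5 nM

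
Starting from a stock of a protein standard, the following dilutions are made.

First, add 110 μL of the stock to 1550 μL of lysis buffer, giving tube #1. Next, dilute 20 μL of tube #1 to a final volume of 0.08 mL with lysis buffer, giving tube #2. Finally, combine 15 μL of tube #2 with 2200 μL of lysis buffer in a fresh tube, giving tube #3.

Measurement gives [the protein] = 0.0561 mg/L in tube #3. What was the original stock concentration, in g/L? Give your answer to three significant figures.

Step 1: 110 μL + 1550 μL = 1660 μL total → factor 1660/110 = 15.091
Step 2: 20 μL brought to 0.08 mL → factor 80/20 = 4
Step 3: 15 μL + 2200 μL = 2215 μL total → factor 2215/15 = 147.67
Overall dilution factor = 15.091 × 4 × 147.67 = 8913.7
Stock = 0.0561 mg/L × 8913.7 = 500.1 mg/L = 0.500 g/L

0.500 g/L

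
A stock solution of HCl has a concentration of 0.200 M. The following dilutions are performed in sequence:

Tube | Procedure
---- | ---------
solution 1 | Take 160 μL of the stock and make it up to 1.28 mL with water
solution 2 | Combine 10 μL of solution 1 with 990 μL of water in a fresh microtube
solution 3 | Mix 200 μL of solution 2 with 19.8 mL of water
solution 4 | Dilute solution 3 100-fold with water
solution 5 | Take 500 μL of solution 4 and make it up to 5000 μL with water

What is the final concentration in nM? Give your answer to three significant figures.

2.50 nM

Step 1: 160 μL brought to 1.28 mL → factor 1280/160 = 8
Step 2: 10 μL + 990 μL = 1000 μL total → factor 1000/10 = 100
Step 3: 200 μL + 19.8 mL = 20000 μL total → factor 20000/200 = 100
Step 4: 100-fold → factor 100
Step 5: 500 μL brought to 5000 μL → factor 5000/500 = 10
Overall dilution factor = 8 × 100 × 100 × 100 × 10 = 8 × 10^7
Final = 0.200 M / 8 × 10^7 = 2.500 × 10^-9 M = 2.50 nM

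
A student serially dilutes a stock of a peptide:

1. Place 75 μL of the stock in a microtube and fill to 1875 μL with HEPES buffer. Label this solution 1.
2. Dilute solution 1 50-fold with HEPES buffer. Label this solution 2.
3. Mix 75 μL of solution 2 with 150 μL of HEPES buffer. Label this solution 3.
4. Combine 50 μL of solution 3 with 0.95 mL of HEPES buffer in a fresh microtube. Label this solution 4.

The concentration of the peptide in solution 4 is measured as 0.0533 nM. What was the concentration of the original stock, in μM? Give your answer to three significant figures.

Step 1: 75 μL brought to 1875 μL → factor 1875/75 = 25
Step 2: 50-fold → factor 50
Step 3: 75 μL + 150 μL = 225 μL total → factor 225/75 = 3
Step 4: 50 μL + 0.95 mL = 1000 μL total → factor 1000/50 = 20
Overall dilution factor = 25 × 50 × 3 × 20 = 75000
Stock = 0.0533 nM × 75000 = 3998 nM = 4.00 μM

4.00 μM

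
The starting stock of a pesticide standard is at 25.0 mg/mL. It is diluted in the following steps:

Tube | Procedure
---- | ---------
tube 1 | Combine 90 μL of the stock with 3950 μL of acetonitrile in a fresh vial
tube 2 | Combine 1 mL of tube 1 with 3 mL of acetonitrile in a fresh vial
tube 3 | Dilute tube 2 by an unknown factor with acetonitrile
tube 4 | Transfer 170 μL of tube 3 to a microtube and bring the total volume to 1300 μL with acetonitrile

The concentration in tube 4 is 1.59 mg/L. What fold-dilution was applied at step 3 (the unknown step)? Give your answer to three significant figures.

Step 1: 90 μL + 3950 μL = 4040 μL total → factor 4040/90 = 44.889
Step 2: 1 mL + 3 mL = 4 mL total → factor 4/1 = 4
Step 3: unknown factor x
Step 4: 170 μL brought to 1300 μL → factor 1300/170 = 7.6471
Product of known-step factors = 1373.1
Overall factor = 25.0 mg/mL / (1.59 mg/L) = 15723
x = 15723 / 1373.1 = 11.5

11.5-fold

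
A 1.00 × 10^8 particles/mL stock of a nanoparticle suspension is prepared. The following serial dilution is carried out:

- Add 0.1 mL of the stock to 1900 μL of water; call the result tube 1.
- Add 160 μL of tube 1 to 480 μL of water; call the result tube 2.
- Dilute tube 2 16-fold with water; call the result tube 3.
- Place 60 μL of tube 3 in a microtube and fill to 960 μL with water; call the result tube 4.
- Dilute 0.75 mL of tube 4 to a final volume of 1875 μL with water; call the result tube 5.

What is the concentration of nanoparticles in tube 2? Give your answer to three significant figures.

Step 1: 0.1 mL + 1900 μL = 2 mL total → factor 2/0.1 = 20
Step 2: 160 μL + 480 μL = 640 μL total → factor 640/160 = 4
Dilution factor through tube 2 = 20 × 4 = 80
[tube 2] = 1.00 × 10^8 particles/mL / 80 = 1.25 × 10^6 particles/mL

1.25 × 10^6 particles/mL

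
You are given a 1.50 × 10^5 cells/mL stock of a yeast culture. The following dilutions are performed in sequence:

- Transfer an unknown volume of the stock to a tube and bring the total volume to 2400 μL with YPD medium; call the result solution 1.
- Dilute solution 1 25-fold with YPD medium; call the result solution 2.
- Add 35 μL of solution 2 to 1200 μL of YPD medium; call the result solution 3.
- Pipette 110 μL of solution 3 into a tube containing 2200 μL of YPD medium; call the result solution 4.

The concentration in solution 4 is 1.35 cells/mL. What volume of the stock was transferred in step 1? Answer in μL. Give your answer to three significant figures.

400 μL

Step 1: v brought to 2400 μL → factor = 2400 μL/v
Step 2: 25-fold → factor 25
Step 3: 35 μL + 1200 μL = 1235 μL total → factor 1235/35 = 35.286
Step 4: 110 μL + 2200 μL = 2310 μL total → factor 2310/110 = 21
Product of known-step factors = 18525
Overall factor = 1.50 × 10^5 cells/mL / (1.35 cells/mL) = 1.1111 × 10^5
Step-1 factor = 1.1111 × 10^5 / 18525 = 5.9979
v = 2400 μL / 5.9979 = 400 μL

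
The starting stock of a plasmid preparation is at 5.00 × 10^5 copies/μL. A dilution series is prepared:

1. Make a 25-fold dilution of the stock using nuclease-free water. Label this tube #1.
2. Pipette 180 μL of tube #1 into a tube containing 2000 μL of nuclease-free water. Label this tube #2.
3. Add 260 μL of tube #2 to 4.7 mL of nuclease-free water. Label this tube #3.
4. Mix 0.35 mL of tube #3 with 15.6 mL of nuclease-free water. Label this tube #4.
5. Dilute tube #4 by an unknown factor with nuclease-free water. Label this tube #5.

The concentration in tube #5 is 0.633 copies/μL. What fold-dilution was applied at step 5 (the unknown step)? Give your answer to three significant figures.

Step 1: 25-fold → factor 25
Step 2: 180 μL + 2000 μL = 2180 μL total → factor 2180/180 = 12.111
Step 3: 260 μL + 4.7 mL = 4960 μL total → factor 4960/260 = 19.077
Step 4: 0.35 mL + 15.6 mL = 15.95 mL total → factor 15.95/0.35 = 45.571
Step 5: unknown factor x
Product of known-step factors = 2.6322 × 10^5
Overall factor = 5.00 × 10^5 copies/μL / (0.633 copies/μL) = 7.8989 × 10^5
x = 7.8989 × 10^5 / 2.6322 × 10^5 = 3.00

3.00-fold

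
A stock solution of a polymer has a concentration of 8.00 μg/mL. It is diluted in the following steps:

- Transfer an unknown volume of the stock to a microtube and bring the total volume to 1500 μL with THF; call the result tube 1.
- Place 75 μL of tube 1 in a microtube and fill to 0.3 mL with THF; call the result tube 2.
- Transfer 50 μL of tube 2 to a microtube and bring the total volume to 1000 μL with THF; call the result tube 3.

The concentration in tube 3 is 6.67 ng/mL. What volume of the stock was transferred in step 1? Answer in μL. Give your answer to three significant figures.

100 μL

Step 1: v brought to 1500 μL → factor = 1500 μL/v
Step 2: 75 μL brought to 0.3 mL → factor 300/75 = 4
Step 3: 50 μL brought to 1000 μL → factor 1000/50 = 20
Product of known-step factors = 80
Overall factor = 8.00 μg/mL / (6.67 ng/mL) = 1199.4
Step-1 factor = 1199.4 / 80 = 14.993
v = 1500 μL / 14.993 = 100 μL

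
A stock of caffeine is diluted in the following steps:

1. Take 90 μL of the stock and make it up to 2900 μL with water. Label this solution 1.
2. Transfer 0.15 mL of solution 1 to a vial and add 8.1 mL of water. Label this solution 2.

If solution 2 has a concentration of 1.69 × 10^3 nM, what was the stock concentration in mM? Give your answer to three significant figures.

Step 1: 90 μL brought to 2900 μL → factor 2900/90 = 32.222
Step 2: 0.15 mL + 8.1 mL = 8.25 mL total → factor 8.25/0.15 = 55
Overall dilution factor = 32.222 × 55 = 1772.2
Stock = 1.69 × 10^3 nM × 1772.2 = 2.995 × 10^6 nM = 3.00 mM

3.00 mM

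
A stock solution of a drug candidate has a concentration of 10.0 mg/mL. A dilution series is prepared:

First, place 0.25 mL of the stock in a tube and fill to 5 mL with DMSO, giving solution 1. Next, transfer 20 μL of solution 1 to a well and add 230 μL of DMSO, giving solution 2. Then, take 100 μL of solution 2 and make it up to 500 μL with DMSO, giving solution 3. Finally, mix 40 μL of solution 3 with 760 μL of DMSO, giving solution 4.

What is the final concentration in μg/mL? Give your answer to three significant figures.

Step 1: 0.25 mL brought to 5 mL → factor 5/0.25 = 20
Step 2: 20 μL + 230 μL = 250 μL total → factor 250/20 = 12.5
Step 3: 100 μL brought to 500 μL → factor 500/100 = 5
Step 4: 40 μL + 760 μL = 800 μL total → factor 800/40 = 20
Overall dilution factor = 20 × 12.5 × 5 × 20 = 25000
Final = 10.0 mg/mL / 25000 = 0.0004000 mg/mL = 0.400 μg/mL

0.400 μg/mL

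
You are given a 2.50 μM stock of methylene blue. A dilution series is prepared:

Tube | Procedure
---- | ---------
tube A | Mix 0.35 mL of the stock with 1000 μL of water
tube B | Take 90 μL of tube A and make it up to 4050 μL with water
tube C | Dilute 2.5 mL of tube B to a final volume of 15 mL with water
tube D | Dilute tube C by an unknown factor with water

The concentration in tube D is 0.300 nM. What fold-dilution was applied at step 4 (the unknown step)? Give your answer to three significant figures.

Step 1: 0.35 mL + 1000 μL = 1.35 mL total → factor 1.35/0.35 = 3.8571
Step 2: 90 μL brought to 4050 μL → factor 4050/90 = 45
Step 3: 2.5 mL brought to 15 mL → factor 15/2.5 = 6
Step 4: unknown factor x
Product of known-step factors = 1041.4
Overall factor = 2.50 μM / (0.300 nM) = 8333.3
x = 8333.3 / 1041.4 = 8.00

8.00-fold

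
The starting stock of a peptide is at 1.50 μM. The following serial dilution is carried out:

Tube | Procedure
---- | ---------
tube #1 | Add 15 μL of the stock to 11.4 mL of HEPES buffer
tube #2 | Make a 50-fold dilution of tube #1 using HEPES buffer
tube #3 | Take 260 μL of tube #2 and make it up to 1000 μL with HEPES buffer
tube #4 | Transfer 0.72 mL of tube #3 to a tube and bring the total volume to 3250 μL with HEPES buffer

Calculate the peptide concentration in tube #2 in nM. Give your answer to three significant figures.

Step 1: 15 μL + 11.4 mL = 11415 μL total → factor 11415/15 = 761
Step 2: 50-fold → factor 50
Dilution factor through tube #2 = 761 × 50 = 38050
[tube #2] = 1.50 μM / 38050 = 3.942 × 10^-5 μM = 0.0394 nM

0.0394 nM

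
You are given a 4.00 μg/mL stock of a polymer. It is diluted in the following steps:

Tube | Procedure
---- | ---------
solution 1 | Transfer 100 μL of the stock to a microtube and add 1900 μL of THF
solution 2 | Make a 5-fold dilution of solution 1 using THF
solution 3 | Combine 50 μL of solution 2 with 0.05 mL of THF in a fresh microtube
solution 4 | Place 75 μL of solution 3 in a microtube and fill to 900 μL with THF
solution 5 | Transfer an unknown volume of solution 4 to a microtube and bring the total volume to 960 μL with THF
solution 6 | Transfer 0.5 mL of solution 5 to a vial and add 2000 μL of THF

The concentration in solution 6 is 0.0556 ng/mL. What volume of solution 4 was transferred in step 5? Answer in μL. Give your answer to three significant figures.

Step 1: 100 μL + 1900 μL = 2000 μL total → factor 2000/100 = 20
Step 2: 5-fold → factor 5
Step 3: 50 μL + 0.05 mL = 100 μL total → factor 100/50 = 2
Step 4: 75 μL brought to 900 μL → factor 900/75 = 12
Step 5: v brought to 960 μL → factor = 960 μL/v
Step 6: 0.5 mL + 2000 μL = 2.5 mL total → factor 2.5/0.5 = 5
Product of known-step factors = 12000
Overall factor = 4.00 μg/mL / (0.0556 ng/mL) = 71942
Step-5 factor = 71942 / 12000 = 5.9952
v = 960 μL / 5.9952 = 160 μL

160 μL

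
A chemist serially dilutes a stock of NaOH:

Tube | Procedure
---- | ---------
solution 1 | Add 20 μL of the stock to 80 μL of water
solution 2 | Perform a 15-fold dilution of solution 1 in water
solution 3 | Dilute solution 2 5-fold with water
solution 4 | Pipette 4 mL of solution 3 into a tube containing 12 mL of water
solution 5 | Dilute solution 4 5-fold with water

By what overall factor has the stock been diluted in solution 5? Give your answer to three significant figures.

Step 1: 20 μL + 80 μL = 100 μL total → factor 100/20 = 5
Step 2: 15-fold → factor 15
Step 3: 5-fold → factor 5
Step 4: 4 mL + 12 mL = 16 mL total → factor 16/4 = 4
Step 5: 5-fold → factor 5
Overall dilution factor = 5 × 15 × 5 × 4 × 5 = 7500

7.50 × 10^3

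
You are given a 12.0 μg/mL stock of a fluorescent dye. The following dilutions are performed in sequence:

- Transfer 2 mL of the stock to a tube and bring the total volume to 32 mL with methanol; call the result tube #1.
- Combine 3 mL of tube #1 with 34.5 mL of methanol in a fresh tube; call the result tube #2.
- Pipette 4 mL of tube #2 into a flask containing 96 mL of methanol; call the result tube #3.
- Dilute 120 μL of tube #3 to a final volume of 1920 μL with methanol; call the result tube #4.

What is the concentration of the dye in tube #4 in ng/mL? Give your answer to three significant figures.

Step 1: 2 mL brought to 32 mL → factor 32/2 = 16
Step 2: 3 mL + 34.5 mL = 37.5 mL total → factor 37.5/3 = 12.5
Step 3: 4 mL + 96 mL = 100 mL total → factor 100/4 = 25
Step 4: 120 μL brought to 1920 μL → factor 1920/120 = 16
Overall dilution factor = 16 × 12.5 × 25 × 16 = 80000
Final = 12.0 μg/mL / 80000 = 0.0001500 μg/mL = 0.150 ng/mL

0.150 ng/mL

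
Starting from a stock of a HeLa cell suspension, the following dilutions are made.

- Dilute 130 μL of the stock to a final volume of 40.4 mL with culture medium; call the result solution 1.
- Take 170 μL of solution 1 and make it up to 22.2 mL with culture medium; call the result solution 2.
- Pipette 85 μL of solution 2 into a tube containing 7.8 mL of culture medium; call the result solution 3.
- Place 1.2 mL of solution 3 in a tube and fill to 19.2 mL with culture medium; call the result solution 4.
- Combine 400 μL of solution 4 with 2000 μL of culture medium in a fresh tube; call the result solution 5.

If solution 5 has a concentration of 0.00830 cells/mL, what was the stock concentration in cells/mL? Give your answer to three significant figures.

Step 1: 130 μL brought to 40.4 mL → factor 40400/130 = 310.77
Step 2: 170 μL brought to 22.2 mL → factor 22200/170 = 130.59
Step 3: 85 μL + 7.8 mL = 7885 μL total → factor 7885/85 = 92.765
Step 4: 1.2 mL brought to 19.2 mL → factor 19.2/1.2 = 16
Step 5: 400 μL + 2000 μL = 2400 μL total → factor 2400/400 = 6
Overall dilution factor = 310.77 × 130.59 × 92.765 × 16 × 6 = 3.6141 × 10^8
Stock = 0.00830 cells/mL × 3.6141 × 10^8 = 3.00 × 10^6 cells/mL

3.00 × 10^6 cells/mL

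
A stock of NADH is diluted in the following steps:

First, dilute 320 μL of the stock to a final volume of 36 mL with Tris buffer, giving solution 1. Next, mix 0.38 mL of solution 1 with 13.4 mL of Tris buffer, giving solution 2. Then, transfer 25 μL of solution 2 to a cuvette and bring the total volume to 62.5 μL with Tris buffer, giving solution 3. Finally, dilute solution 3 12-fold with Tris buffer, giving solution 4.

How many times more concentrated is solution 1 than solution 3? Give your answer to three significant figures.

90.7

Step 1: 320 μL brought to 36 mL → factor 36000/320 = 112.5
Step 2: 0.38 mL + 13.4 mL = 13.78 mL total → factor 13.78/0.38 = 36.263
Step 3: 25 μL brought to 62.5 μL → factor 62.5/25 = 2.5
Dilution factor to solution 1 = 112.5; to solution 3 = 10199
[solution 1]/[solution 3] = (factor to solution 3)/(factor to solution 1) = 10199/112.5 = 90.7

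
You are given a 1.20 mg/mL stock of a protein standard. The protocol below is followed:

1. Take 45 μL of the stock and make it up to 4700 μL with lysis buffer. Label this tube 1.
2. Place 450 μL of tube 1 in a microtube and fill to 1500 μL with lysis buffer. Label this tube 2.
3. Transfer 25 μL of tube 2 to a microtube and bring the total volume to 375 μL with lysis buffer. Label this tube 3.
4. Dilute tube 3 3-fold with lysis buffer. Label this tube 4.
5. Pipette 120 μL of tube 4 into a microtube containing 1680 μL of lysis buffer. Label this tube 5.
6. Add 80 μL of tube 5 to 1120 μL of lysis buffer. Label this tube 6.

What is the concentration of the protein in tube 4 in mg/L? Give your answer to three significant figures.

Step 1: 45 μL brought to 4700 μL → factor 4700/45 = 104.44
Step 2: 450 μL brought to 1500 μL → factor 1500/450 = 3.3333
Step 3: 25 μL brought to 375 μL → factor 375/25 = 15
Step 4: 3-fold → factor 3
Dilution factor through tube 4 = 104.44 × 3.3333 × 15 × 3 = 15667
[tube 4] = 1.20 mg/mL / 15667 = 7.660 × 10^-5 mg/mL = 0.0766 mg/L

0.0766 mg/L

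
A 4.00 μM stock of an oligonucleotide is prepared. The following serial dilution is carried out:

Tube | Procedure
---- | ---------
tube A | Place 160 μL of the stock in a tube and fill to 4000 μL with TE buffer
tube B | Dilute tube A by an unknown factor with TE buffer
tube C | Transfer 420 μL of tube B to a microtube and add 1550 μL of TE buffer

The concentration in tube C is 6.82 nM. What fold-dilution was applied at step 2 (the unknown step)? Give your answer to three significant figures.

5.00-fold

Step 1: 160 μL brought to 4000 μL → factor 4000/160 = 25
Step 2: unknown factor x
Step 3: 420 μL + 1550 μL = 1970 μL total → factor 1970/420 = 4.6905
Product of known-step factors = 117.26
Overall factor = 4.00 μM / (6.82 nM) = 586.51
x = 586.51 / 117.26 = 5.00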